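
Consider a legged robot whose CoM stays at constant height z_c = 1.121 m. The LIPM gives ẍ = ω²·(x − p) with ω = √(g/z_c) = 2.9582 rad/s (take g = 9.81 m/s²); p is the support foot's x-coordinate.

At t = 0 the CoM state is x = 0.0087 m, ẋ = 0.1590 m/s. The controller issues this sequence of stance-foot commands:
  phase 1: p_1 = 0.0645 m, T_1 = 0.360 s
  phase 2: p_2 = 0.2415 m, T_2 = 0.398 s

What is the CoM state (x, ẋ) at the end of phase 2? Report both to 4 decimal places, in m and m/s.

phase 1: p=0.0645, T=0.360, ωT=1.064952, cosh=1.622722, sinh=1.277978; start (x,ẋ)=(0.008700, 0.159000) → end (x,ẋ)=(0.042642, 0.047060)
phase 2: p=0.2415, T=0.398, ωT=1.177364, cosh=1.776948, sinh=1.468858; start (x,ẋ)=(0.042642, 0.047060) → end (x,ẋ)=(-0.088493, -0.780449)

x = -0.0885, ẋ = -0.7804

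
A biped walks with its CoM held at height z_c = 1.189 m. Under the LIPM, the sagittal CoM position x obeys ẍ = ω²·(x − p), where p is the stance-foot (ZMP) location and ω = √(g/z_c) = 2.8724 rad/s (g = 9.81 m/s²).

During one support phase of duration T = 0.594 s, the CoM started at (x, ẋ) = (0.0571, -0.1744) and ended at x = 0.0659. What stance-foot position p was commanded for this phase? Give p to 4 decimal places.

ωT = 2.8724·0.594 = 1.706206; cosh(ωT) = 2.844788, sinh(ωT) = 2.663234
x(T) = p + (x₀−p)·cosh(ωT) + (ẋ₀/ω)·sinh(ωT) ⇒ p·(1 − cosh) = x(T) − x₀·cosh − (ẋ₀/ω)·sinh
numerator   = 0.0659 − (0.0571)·2.844788 − (-0.1744/2.8724)·2.663234 = 0.065163
denominator = 1 − 2.844788 = -1.844788
p = 0.065163 / -1.844788 = -0.0353

p = -0.0353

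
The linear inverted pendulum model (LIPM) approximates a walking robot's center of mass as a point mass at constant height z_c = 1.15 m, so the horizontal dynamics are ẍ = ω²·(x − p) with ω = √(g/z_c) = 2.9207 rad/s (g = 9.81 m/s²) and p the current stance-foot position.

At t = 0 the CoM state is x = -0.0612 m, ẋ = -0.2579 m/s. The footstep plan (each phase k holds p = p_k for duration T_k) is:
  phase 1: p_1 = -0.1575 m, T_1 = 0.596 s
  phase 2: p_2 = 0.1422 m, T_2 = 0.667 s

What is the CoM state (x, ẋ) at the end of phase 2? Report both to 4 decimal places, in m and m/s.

x = -0.7681, ẋ = -2.5475

phase 1: p=-0.1575, T=0.596, ωT=1.740737, cosh=2.938468, sinh=2.763077; start (x,ẋ)=(-0.061200, -0.257900) → end (x,ẋ)=(-0.118507, 0.019322)
phase 2: p=0.1422, T=0.667, ωT=1.948107, cosh=3.578969, sinh=3.436425; start (x,ẋ)=(-0.118507, 0.019322) → end (x,ẋ)=(-0.768130, -2.547507)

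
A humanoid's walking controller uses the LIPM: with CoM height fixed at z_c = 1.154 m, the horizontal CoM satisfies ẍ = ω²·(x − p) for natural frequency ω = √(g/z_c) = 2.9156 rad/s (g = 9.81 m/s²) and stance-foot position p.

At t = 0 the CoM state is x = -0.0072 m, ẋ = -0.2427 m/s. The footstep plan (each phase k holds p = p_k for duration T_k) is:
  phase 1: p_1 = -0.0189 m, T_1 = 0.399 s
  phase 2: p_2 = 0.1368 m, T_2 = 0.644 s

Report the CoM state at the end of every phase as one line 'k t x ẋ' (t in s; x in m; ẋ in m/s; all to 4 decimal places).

1 0.3990 -0.1186 -0.3770
2 1.0430 -1.1304 -3.6383

phase 1: p=-0.0189, T=0.399, ωT=1.163324, cosh=1.756501, sinh=1.444055; start (x,ẋ)=(-0.007200, -0.242700) → end (x,ẋ)=(-0.118555, -0.377042)
phase 2: p=0.1368, T=0.644, ωT=1.877646, cosh=3.345524, sinh=3.192575; start (x,ẋ)=(-0.118555, -0.377042) → end (x,ẋ)=(-1.130356, -3.638316)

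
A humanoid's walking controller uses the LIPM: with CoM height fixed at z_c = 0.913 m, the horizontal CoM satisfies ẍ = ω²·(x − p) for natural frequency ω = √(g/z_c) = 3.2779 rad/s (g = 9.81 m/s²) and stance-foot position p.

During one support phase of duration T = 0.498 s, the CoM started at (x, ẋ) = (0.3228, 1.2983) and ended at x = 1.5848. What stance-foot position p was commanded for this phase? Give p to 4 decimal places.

p = 0.1492

ωT = 3.2779·0.498 = 1.632394; cosh(ωT) = 2.655785, sinh(ωT) = 2.460324
x(T) = p + (x₀−p)·cosh(ωT) + (ẋ₀/ω)·sinh(ωT) ⇒ p·(1 − cosh) = x(T) − x₀·cosh − (ẋ₀/ω)·sinh
numerator   = 1.5848 − (0.3228)·2.655785 − (1.2983/3.2779)·2.460324 = -0.246965
denominator = 1 − 2.655785 = -1.655785
p = -0.246965 / -1.655785 = 0.1492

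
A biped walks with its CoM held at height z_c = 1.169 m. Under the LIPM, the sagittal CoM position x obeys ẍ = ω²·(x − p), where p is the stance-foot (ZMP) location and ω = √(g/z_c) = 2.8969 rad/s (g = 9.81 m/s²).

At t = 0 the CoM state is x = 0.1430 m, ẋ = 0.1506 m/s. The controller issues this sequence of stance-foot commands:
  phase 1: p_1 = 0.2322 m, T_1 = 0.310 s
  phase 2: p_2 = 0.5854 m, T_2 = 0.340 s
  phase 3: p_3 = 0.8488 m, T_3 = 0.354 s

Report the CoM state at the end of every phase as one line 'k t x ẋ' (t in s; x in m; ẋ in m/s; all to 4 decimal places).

1 0.3100 0.1578 -0.0490
2 0.6500 -0.0865 -1.5020
3 1.0040 -1.2528 -5.6552

phase 1: p=0.2322, T=0.310, ωT=0.898039, cosh=1.431076, sinh=1.023708; start (x,ẋ)=(0.143000, 0.150600) → end (x,ẋ)=(0.157767, -0.049010)
phase 2: p=0.5854, T=0.340, ωT=0.984946, cosh=1.525563, sinh=1.152104; start (x,ẋ)=(0.157767, -0.049010) → end (x,ẋ)=(-0.086472, -1.502005)
phase 3: p=0.8488, T=0.354, ωT=1.025503, cosh=1.573556, sinh=1.214940; start (x,ẋ)=(-0.086472, -1.502005) → end (x,ẋ)=(-1.252834, -5.655237)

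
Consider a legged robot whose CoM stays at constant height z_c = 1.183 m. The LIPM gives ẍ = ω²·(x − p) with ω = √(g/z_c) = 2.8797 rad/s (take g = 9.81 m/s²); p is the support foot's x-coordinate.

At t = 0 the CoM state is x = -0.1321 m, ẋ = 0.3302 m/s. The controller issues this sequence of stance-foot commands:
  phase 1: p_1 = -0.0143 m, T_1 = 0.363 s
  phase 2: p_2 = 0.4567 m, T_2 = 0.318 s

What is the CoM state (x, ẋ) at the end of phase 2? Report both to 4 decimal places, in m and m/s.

x = -0.2535, ẋ = -1.4081

phase 1: p=-0.0143, T=0.363, ωT=1.045331, cosh=1.597958, sinh=1.246382; start (x,ẋ)=(-0.132100, 0.330200) → end (x,ẋ)=(-0.059623, 0.104837)
phase 2: p=0.4567, T=0.318, ωT=0.915745, cosh=1.449427, sinh=1.049208; start (x,ẋ)=(-0.059623, 0.104837) → end (x,ẋ)=(-0.253476, -1.408068)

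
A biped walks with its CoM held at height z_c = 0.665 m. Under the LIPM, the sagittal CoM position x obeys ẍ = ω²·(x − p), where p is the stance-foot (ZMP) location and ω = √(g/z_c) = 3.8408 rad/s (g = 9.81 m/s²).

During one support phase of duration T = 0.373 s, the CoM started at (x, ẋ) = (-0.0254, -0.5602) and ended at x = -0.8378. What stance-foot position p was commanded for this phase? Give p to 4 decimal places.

p = 0.4064

ωT = 3.8408·0.373 = 1.432618; cosh(ωT) = 2.214169, sinh(ωT) = 1.975486
x(T) = p + (x₀−p)·cosh(ωT) + (ẋ₀/ω)·sinh(ωT) ⇒ p·(1 − cosh) = x(T) − x₀·cosh − (ẋ₀/ω)·sinh
numerator   = -0.8378 − (-0.0254)·2.214169 − (-0.5602/3.8408)·1.975486 = -0.493426
denominator = 1 − 2.214169 = -1.214169
p = -0.493426 / -1.214169 = 0.4064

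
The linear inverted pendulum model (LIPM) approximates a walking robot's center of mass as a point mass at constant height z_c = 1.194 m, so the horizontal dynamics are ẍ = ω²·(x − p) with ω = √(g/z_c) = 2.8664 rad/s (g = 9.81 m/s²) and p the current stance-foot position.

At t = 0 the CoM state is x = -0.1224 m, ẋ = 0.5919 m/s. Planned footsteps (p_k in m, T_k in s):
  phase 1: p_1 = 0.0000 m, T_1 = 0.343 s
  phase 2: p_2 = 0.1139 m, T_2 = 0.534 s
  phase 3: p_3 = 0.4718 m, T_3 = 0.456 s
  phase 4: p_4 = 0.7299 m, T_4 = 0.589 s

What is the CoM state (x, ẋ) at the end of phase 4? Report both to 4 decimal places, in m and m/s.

phase 1: p=0.0000, T=0.343, ωT=0.983175, cosh=1.523526, sinh=1.149404; start (x,ẋ)=(-0.122400, 0.591900) → end (x,ẋ)=(0.050868, 0.498509)
phase 2: p=0.1139, T=0.534, ωT=1.530658, cosh=2.418804, sinh=2.202411; start (x,ẋ)=(0.050868, 0.498509) → end (x,ẋ)=(0.344469, 0.807875)
phase 3: p=0.4718, T=0.456, ωT=1.307078, cosh=1.982986, sinh=1.712376; start (x,ẋ)=(0.344469, 0.807875) → end (x,ẋ)=(0.701926, 0.977019)
phase 4: p=0.7299, T=0.589, ωT=1.688310, cosh=2.797580, sinh=2.612748; start (x,ẋ)=(0.701926, 0.977019) → end (x,ẋ)=(1.542202, 2.523788)

x = 1.5422, ẋ = 2.5238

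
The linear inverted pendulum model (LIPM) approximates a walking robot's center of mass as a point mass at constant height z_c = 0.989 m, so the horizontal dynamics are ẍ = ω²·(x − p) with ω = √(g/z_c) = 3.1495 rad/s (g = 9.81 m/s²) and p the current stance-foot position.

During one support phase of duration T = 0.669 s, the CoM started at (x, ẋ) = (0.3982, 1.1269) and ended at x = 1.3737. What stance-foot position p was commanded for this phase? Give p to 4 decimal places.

ωT = 3.1495·0.669 = 2.107016; cosh(ωT) = 4.172631, sinh(ωT) = 4.051030
x(T) = p + (x₀−p)·cosh(ωT) + (ẋ₀/ω)·sinh(ωT) ⇒ p·(1 − cosh) = x(T) − x₀·cosh − (ẋ₀/ω)·sinh
numerator   = 1.3737 − (0.3982)·4.172631 − (1.1269/3.1495)·4.051030 = -1.737312
denominator = 1 − 4.172631 = -3.172631
p = -1.737312 / -3.172631 = 0.5476

p = 0.5476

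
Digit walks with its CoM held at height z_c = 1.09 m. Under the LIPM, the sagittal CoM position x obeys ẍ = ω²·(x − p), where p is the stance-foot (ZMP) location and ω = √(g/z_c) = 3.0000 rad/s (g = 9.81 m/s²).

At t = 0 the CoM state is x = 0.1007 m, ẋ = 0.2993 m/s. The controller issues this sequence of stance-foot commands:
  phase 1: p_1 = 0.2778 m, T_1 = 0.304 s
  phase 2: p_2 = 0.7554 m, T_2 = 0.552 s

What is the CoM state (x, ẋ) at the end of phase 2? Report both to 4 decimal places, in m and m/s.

phase 1: p=0.2778, T=0.304, ωT=0.912000, cosh=1.445508, sinh=1.043788; start (x,ẋ)=(0.100700, 0.299300) → end (x,ẋ)=(0.125936, -0.121924)
phase 2: p=0.7554, T=0.552, ωT=1.656000, cosh=2.714608, sinh=2.523707; start (x,ẋ)=(0.125936, -0.121924) → end (x,ẋ)=(-1.055916, -5.096726)

x = -1.0559, ẋ = -5.0967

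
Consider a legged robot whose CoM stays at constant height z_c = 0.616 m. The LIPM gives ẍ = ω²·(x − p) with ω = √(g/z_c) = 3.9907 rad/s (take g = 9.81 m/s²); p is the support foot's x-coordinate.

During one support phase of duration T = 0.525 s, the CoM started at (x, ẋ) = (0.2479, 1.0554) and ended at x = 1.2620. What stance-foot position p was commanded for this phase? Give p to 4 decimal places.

ωT = 3.9907·0.525 = 2.095118; cosh(ωT) = 4.124726, sinh(ωT) = 4.001670
x(T) = p + (x₀−p)·cosh(ωT) + (ẋ₀/ω)·sinh(ωT) ⇒ p·(1 − cosh) = x(T) − x₀·cosh − (ẋ₀/ω)·sinh
numerator   = 1.2620 − (0.2479)·4.124726 − (1.0554/3.9907)·4.001670 = -0.818821
denominator = 1 − 4.124726 = -3.124726
p = -0.818821 / -3.124726 = 0.2620

p = 0.2620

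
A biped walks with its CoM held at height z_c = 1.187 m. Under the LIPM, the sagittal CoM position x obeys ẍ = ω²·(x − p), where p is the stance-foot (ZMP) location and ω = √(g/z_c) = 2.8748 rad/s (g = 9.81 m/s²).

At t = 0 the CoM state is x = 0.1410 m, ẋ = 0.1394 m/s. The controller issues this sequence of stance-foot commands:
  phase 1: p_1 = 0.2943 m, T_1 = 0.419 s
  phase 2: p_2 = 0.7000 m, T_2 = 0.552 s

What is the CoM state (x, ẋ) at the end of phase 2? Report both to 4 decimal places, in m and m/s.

phase 1: p=0.2943, T=0.419, ωT=1.204541, cosh=1.817529, sinh=1.517699; start (x,ẋ)=(0.141000, 0.139400) → end (x,ẋ)=(0.089267, -0.415497)
phase 2: p=0.7000, T=0.552, ωT=1.586890, cosh=2.546540, sinh=2.341980; start (x,ẋ)=(0.089267, -0.415497) → end (x,ẋ)=(-1.193745, -5.169979)

x = -1.1937, ẋ = -5.1700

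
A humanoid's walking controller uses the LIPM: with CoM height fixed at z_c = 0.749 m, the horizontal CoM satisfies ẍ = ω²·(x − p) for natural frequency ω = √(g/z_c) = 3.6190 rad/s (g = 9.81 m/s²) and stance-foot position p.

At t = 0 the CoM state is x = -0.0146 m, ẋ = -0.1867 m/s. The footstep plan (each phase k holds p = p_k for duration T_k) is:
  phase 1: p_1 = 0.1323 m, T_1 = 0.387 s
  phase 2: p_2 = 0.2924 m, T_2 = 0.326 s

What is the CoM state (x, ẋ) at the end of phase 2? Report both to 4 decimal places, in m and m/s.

phase 1: p=0.1323, T=0.387, ωT=1.400553, cosh=2.151952, sinh=1.905491; start (x,ẋ)=(-0.014600, -0.186700) → end (x,ẋ)=(-0.282124, -1.414788)
phase 2: p=0.2924, T=0.326, ωT=1.179794, cosh=1.780523, sinh=1.473181; start (x,ẋ)=(-0.282124, -1.414788) → end (x,ẋ)=(-1.306468, -5.582102)

x = -1.3065, ẋ = -5.5821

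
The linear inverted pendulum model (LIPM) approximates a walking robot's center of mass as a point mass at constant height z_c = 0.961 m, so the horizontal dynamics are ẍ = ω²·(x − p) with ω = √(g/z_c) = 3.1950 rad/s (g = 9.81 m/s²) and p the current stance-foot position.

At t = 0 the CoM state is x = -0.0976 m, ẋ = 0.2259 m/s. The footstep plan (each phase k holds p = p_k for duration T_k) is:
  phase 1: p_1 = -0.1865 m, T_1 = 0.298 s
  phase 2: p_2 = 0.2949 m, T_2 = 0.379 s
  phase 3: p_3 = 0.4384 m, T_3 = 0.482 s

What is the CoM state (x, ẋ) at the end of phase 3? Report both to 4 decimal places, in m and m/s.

x = -0.4579, ẋ = -2.6685

phase 1: p=-0.1865, T=0.298, ωT=0.952110, cosh=1.488549, sinh=1.102623; start (x,ẋ)=(-0.097600, 0.225900) → end (x,ẋ)=(0.023792, 0.649447)
phase 2: p=0.2949, T=0.379, ωT=1.210905, cosh=1.827224, sinh=1.529297; start (x,ẋ)=(0.023792, 0.649447) → end (x,ẋ)=(0.110385, -0.137976)
phase 3: p=0.4384, T=0.482, ωT=1.539990, cosh=2.439463, sinh=2.225080; start (x,ẋ)=(0.110385, -0.137976) → end (x,ẋ)=(-0.457871, -2.668490)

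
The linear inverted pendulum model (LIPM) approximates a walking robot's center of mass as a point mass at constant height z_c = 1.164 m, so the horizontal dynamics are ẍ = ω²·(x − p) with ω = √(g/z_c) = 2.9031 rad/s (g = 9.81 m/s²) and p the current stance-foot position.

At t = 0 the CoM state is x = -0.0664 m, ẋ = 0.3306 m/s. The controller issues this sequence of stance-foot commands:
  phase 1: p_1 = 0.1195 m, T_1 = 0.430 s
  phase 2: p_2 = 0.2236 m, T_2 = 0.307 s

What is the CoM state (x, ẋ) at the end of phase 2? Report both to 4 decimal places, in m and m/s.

phase 1: p=0.1195, T=0.430, ωT=1.248333, cosh=1.885756, sinh=1.598773; start (x,ẋ)=(-0.066400, 0.330600) → end (x,ẋ)=(-0.048997, -0.239405)
phase 2: p=0.2236, T=0.307, ωT=0.891252, cosh=1.424161, sinh=1.014019; start (x,ẋ)=(-0.048997, -0.239405) → end (x,ẋ)=(-0.248243, -1.143420)

x = -0.2482, ẋ = -1.1434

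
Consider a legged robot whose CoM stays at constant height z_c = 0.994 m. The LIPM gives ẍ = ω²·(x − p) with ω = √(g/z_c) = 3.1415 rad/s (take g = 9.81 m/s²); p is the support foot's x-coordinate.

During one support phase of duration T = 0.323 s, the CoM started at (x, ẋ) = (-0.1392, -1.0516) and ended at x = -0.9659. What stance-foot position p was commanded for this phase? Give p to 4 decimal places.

p = 0.6202

ωT = 3.1415·0.323 = 1.014705; cosh(ωT) = 1.560529, sinh(ωT) = 1.198019
x(T) = p + (x₀−p)·cosh(ωT) + (ẋ₀/ω)·sinh(ωT) ⇒ p·(1 − cosh) = x(T) − x₀·cosh − (ẋ₀/ω)·sinh
numerator   = -0.9659 − (-0.1392)·1.560529 − (-1.0516/3.1415)·1.198019 = -0.347644
denominator = 1 − 1.560529 = -0.560529
p = -0.347644 / -0.560529 = 0.6202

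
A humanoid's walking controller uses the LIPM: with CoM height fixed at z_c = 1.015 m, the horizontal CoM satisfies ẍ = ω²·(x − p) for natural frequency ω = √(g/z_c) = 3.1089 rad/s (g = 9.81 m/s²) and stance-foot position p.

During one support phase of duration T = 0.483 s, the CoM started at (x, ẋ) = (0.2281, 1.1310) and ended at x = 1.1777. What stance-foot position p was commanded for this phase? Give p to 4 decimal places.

ωT = 3.1089·0.483 = 1.501599; cosh(ωT) = 2.355817, sinh(ωT) = 2.133043
x(T) = p + (x₀−p)·cosh(ωT) + (ẋ₀/ω)·sinh(ωT) ⇒ p·(1 − cosh) = x(T) − x₀·cosh − (ẋ₀/ω)·sinh
numerator   = 1.1777 − (0.2281)·2.355817 − (1.1310/3.1089)·2.133043 = -0.135651
denominator = 1 − 2.355817 = -1.355817
p = -0.135651 / -1.355817 = 0.1001

p = 0.1001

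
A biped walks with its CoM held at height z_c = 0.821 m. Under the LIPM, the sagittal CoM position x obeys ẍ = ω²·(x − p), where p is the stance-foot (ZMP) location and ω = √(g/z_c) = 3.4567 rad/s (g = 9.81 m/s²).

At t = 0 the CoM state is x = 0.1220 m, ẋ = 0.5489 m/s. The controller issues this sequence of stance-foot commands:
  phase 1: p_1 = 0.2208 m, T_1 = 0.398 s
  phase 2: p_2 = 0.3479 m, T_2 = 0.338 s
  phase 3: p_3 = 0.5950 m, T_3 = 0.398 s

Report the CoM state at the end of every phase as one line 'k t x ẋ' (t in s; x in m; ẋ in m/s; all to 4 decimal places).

1 0.3980 0.3070 0.5229
2 0.7360 0.4955 0.7168
3 1.1340 0.7698 0.8721

phase 1: p=0.2208, T=0.398, ωT=1.375767, cosh=2.105378, sinh=1.852732; start (x,ẋ)=(0.122000, 0.548900) → end (x,ẋ)=(0.306990, 0.522893)
phase 2: p=0.3479, T=0.338, ωT=1.168365, cosh=1.763801, sinh=1.452926; start (x,ẋ)=(0.306990, 0.522893) → end (x,ẋ)=(0.495526, 0.716815)
phase 3: p=0.5950, T=0.398, ωT=1.375767, cosh=2.105378, sinh=1.852732; start (x,ẋ)=(0.495526, 0.716815) → end (x,ẋ)=(0.769769, 0.872099)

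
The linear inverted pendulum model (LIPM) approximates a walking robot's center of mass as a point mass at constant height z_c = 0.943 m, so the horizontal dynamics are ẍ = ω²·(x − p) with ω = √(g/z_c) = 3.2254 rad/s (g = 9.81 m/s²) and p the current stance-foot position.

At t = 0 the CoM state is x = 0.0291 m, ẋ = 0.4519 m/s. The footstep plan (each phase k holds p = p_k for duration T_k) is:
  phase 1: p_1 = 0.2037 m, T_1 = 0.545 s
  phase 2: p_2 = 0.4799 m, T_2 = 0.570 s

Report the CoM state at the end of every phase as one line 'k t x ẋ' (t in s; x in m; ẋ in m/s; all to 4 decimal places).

phase 1: p=0.2037, T=0.545, ωT=1.757843, cosh=2.986165, sinh=2.813749; start (x,ẋ)=(0.029100, 0.451900) → end (x,ẋ)=(0.076540, -0.235128)
phase 2: p=0.4799, T=0.570, ωT=1.838478, cosh=3.223011, sinh=3.063951; start (x,ẋ)=(0.076540, -0.235128) → end (x,ẋ)=(-1.043491, -4.744008)

1 0.5450 0.0765 -0.2351
2 1.1150 -1.0435 -4.7440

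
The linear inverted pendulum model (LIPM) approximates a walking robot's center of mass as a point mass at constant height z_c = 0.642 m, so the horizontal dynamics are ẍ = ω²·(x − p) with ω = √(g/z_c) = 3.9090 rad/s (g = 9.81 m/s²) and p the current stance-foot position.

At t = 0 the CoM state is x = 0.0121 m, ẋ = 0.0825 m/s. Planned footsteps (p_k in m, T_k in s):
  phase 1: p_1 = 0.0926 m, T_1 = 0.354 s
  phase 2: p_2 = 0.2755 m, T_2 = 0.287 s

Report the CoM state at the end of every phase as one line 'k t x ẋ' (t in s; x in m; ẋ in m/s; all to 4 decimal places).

1 0.3540 -0.0386 -0.4134
2 0.6410 -0.4031 -2.3873

phase 1: p=0.0926, T=0.354, ωT=1.383786, cosh=2.120304, sinh=1.869676; start (x,ẋ)=(0.012100, 0.082500) → end (x,ẋ)=(-0.038625, -0.413414)
phase 2: p=0.2755, T=0.287, ωT=1.121883, cosh=1.698148, sinh=1.372482; start (x,ẋ)=(-0.038625, -0.413414) → end (x,ẋ)=(-0.403083, -2.387328)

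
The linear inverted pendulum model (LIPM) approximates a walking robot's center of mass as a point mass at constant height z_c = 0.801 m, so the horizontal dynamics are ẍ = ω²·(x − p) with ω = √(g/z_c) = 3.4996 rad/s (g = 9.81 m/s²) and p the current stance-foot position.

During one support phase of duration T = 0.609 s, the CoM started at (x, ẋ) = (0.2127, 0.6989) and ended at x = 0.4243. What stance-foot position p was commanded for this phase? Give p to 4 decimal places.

p = 0.4015

ωT = 3.4996·0.609 = 2.131256; cosh(ωT) = 4.272067, sinh(ωT) = 4.153379
x(T) = p + (x₀−p)·cosh(ωT) + (ẋ₀/ω)·sinh(ωT) ⇒ p·(1 − cosh) = x(T) − x₀·cosh − (ẋ₀/ω)·sinh
numerator   = 0.4243 − (0.2127)·4.272067 − (0.6989/3.4996)·4.153379 = -1.313834
denominator = 1 − 4.272067 = -3.272067
p = -1.313834 / -3.272067 = 0.4015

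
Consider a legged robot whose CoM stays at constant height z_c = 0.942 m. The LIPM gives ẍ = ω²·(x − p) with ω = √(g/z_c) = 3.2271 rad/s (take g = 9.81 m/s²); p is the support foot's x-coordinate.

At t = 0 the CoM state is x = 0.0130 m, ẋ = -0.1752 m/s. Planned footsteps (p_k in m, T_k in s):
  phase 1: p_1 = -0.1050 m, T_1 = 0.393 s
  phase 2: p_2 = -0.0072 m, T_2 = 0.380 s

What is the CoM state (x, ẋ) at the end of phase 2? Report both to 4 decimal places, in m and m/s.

phase 1: p=-0.1050, T=0.393, ωT=1.268250, cosh=1.917976, sinh=1.636652; start (x,ẋ)=(0.013000, -0.175200) → end (x,ẋ)=(0.032467, 0.287204)
phase 2: p=-0.0072, T=0.380, ωT=1.226298, cosh=1.850982, sinh=1.557605; start (x,ẋ)=(0.032467, 0.287204) → end (x,ẋ)=(0.204846, 0.730997)

x = 0.2048, ẋ = 0.7310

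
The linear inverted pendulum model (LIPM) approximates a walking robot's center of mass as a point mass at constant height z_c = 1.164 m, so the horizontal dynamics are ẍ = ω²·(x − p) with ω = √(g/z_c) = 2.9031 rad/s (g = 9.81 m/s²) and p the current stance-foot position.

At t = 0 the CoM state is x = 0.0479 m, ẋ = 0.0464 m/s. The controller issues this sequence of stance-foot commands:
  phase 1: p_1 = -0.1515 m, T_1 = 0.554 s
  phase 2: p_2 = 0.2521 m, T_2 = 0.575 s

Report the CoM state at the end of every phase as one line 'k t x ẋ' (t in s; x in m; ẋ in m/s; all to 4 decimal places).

1 0.5540 0.4047 1.5081
2 1.1290 2.0014 5.2792

phase 1: p=-0.1515, T=0.554, ωT=1.608317, cosh=2.597312, sinh=2.397088; start (x,ẋ)=(0.047900, 0.046400) → end (x,ẋ)=(0.404717, 1.508137)
phase 2: p=0.2521, T=0.575, ωT=1.669282, cosh=2.748370, sinh=2.559988; start (x,ẋ)=(0.404717, 1.508137) → end (x,ẋ)=(2.001440, 5.279150)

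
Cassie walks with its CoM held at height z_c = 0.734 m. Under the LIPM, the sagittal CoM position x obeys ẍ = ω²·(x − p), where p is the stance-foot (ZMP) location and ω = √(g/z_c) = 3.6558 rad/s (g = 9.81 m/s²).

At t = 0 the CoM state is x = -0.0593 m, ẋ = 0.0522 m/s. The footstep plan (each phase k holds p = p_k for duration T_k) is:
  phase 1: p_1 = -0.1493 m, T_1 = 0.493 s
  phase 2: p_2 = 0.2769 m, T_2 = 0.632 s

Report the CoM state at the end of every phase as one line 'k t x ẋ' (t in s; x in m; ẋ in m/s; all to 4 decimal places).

1 0.4930 0.1731 1.1330
2 1.1250 1.2951 3.8723

phase 1: p=-0.1493, T=0.493, ωT=1.802309, cosh=3.114276, sinh=2.949359; start (x,ẋ)=(-0.059300, 0.052200) → end (x,ẋ)=(0.173098, 1.132969)
phase 2: p=0.2769, T=0.632, ωT=2.310466, cosh=5.089166, sinh=4.989951; start (x,ẋ)=(0.173098, 1.132969) → end (x,ẋ)=(1.295069, 3.872280)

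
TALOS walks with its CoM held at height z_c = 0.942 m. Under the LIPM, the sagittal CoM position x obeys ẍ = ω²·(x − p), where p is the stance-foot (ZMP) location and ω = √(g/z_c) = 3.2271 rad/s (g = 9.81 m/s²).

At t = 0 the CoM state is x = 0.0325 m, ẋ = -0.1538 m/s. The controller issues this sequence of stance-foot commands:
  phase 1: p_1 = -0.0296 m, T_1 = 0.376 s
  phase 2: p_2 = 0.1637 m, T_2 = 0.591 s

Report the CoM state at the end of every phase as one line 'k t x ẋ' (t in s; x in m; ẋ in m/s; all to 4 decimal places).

1 0.3760 0.0110 0.0258
2 0.9670 -0.3355 -1.5339

phase 1: p=-0.0296, T=0.376, ωT=1.213390, cosh=1.831030, sinh=1.533841; start (x,ẋ)=(0.032500, -0.153800) → end (x,ẋ)=(0.011006, 0.025774)
phase 2: p=0.1637, T=0.591, ωT=1.907216, cosh=3.441404, sinh=3.292911; start (x,ẋ)=(0.011006, 0.025774) → end (x,ẋ)=(-0.335483, -1.533915)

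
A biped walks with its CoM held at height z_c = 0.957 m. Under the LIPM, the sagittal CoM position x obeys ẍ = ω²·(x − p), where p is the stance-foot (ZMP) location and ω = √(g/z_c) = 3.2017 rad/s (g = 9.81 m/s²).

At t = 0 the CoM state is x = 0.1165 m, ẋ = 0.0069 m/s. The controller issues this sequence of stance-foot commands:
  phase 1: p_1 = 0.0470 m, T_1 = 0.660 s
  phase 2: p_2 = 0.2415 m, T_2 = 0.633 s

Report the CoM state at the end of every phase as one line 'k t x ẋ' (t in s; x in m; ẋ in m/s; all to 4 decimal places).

phase 1: p=0.0470, T=0.660, ωT=2.113122, cosh=4.197446, sinh=4.076586; start (x,ẋ)=(0.116500, 0.006900) → end (x,ẋ)=(0.347508, 0.936077)
phase 2: p=0.2415, T=0.633, ωT=2.026676, cosh=3.860296, sinh=3.728524; start (x,ẋ)=(0.347508, 0.936077) → end (x,ẋ)=(1.740826, 4.879016)

1 0.6600 0.3475 0.9361
2 1.2930 1.7408 4.8790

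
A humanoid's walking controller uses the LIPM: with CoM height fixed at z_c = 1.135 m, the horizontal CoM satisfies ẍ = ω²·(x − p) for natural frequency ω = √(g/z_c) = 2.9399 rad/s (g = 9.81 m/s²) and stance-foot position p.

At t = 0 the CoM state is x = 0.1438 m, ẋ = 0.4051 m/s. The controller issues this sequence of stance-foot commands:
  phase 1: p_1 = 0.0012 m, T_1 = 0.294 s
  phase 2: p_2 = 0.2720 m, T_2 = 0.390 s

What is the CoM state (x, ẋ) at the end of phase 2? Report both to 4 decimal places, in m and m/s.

phase 1: p=0.0012, T=0.294, ωT=0.864331, cosh=1.397375, sinh=0.976042; start (x,ẋ)=(0.143800, 0.405100) → end (x,ẋ)=(0.334958, 0.975262)
phase 2: p=0.2720, T=0.390, ωT=1.146561, cosh=1.732539, sinh=1.414811; start (x,ẋ)=(0.334958, 0.975262) → end (x,ẋ)=(0.850417, 1.951549)

x = 0.8504, ẋ = 1.9515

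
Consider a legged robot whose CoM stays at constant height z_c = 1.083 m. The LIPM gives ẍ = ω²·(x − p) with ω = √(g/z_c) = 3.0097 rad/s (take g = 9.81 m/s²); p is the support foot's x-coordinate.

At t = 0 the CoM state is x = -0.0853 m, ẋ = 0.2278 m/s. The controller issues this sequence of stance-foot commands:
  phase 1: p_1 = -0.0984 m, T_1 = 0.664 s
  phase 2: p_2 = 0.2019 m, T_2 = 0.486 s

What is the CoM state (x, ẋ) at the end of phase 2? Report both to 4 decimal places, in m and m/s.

phase 1: p=-0.0984, T=0.664, ωT=1.998441, cosh=3.756545, sinh=3.620999; start (x,ẋ)=(-0.085300, 0.227800) → end (x,ẋ)=(0.224879, 0.998506)
phase 2: p=0.2019, T=0.486, ωT=1.462714, cosh=2.274635, sinh=2.043028; start (x,ẋ)=(0.224879, 0.998506) → end (x,ẋ)=(0.931970, 2.412533)

x = 0.9320, ẋ = 2.4125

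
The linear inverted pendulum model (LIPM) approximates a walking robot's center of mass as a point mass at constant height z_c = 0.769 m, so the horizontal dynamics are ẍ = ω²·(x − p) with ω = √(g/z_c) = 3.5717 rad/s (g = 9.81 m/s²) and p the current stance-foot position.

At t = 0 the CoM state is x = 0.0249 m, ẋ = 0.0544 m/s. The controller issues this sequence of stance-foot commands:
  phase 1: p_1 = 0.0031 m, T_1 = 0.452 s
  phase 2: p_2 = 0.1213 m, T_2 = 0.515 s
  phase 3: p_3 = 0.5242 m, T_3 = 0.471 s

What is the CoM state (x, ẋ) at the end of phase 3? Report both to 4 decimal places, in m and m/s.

x = 0.5502, ẋ = 0.3728

phase 1: p=0.0031, T=0.452, ωT=1.614408, cosh=2.611961, sinh=2.412953; start (x,ẋ)=(0.024900, 0.054400) → end (x,ẋ)=(0.096792, 0.329971)
phase 2: p=0.1213, T=0.515, ωT=1.839425, cosh=3.225915, sinh=3.067007; start (x,ẋ)=(0.096792, 0.329971) → end (x,ẋ)=(0.325584, 0.795987)
phase 3: p=0.5242, T=0.471, ωT=1.682271, cosh=2.781852, sinh=2.595901; start (x,ẋ)=(0.325584, 0.795987) → end (x,ẋ)=(0.550201, 0.372795)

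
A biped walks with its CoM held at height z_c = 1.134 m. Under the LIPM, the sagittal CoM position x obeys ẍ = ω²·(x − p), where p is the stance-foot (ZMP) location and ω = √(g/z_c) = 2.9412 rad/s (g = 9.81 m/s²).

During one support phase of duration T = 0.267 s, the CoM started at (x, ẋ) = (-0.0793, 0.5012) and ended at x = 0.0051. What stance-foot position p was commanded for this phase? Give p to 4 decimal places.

ωT = 2.9412·0.267 = 0.785300; cosh(ωT) = 1.324524, sinh(ωT) = 0.868541
x(T) = p + (x₀−p)·cosh(ωT) + (ẋ₀/ω)·sinh(ωT) ⇒ p·(1 − cosh) = x(T) − x₀·cosh − (ẋ₀/ω)·sinh
numerator   = 0.0051 − (-0.0793)·1.324524 − (0.5012/2.9412)·0.868541 = -0.037870
denominator = 1 − 1.324524 = -0.324524
p = -0.037870 / -0.324524 = 0.1167

p = 0.1167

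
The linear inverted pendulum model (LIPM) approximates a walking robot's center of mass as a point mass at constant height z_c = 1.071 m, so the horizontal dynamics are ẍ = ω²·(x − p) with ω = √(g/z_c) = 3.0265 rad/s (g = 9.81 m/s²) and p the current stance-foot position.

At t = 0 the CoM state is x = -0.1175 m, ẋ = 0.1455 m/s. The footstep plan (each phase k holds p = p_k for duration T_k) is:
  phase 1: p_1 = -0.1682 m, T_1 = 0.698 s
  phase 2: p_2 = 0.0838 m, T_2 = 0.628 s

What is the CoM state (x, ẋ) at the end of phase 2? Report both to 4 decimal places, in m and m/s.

x = 1.9542, ẋ = 5.7745

phase 1: p=-0.1682, T=0.698, ωT=2.112497, cosh=4.194899, sinh=4.073964; start (x,ẋ)=(-0.117500, 0.145500) → end (x,ẋ)=(0.240339, 1.235481)
phase 2: p=0.0838, T=0.628, ωT=1.900642, cosh=3.419830, sinh=3.270358; start (x,ẋ)=(0.240339, 1.235481) → end (x,ẋ)=(1.954164, 5.774514)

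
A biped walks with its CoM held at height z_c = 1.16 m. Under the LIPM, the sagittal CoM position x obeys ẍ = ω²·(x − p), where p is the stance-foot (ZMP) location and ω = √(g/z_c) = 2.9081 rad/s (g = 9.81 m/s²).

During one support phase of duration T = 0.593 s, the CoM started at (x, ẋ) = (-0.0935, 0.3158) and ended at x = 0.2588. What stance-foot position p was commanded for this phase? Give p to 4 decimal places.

p = -0.1238

ωT = 2.9081·0.593 = 1.724503; cosh(ωT) = 2.893998, sinh(ωT) = 2.715736
x(T) = p + (x₀−p)·cosh(ωT) + (ẋ₀/ω)·sinh(ωT) ⇒ p·(1 − cosh) = x(T) − x₀·cosh − (ẋ₀/ω)·sinh
numerator   = 0.2588 − (-0.0935)·2.893998 − (0.3158/2.9081)·2.715736 = 0.234478
denominator = 1 − 2.893998 = -1.893998
p = 0.234478 / -1.893998 = -0.1238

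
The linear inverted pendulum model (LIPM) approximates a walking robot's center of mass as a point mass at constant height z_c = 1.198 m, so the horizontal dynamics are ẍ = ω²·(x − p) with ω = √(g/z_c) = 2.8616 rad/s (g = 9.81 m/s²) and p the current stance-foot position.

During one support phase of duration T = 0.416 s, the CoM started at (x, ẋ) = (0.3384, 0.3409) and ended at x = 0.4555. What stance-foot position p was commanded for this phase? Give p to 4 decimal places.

ωT = 2.8616·0.416 = 1.190426; cosh(ωT) = 1.796286, sinh(ωT) = 1.492194
x(T) = p + (x₀−p)·cosh(ωT) + (ẋ₀/ω)·sinh(ωT) ⇒ p·(1 − cosh) = x(T) − x₀·cosh − (ẋ₀/ω)·sinh
numerator   = 0.4555 − (0.3384)·1.796286 − (0.3409/2.8616)·1.492194 = -0.330127
denominator = 1 − 1.796286 = -0.796286
p = -0.330127 / -0.796286 = 0.4146

p = 0.4146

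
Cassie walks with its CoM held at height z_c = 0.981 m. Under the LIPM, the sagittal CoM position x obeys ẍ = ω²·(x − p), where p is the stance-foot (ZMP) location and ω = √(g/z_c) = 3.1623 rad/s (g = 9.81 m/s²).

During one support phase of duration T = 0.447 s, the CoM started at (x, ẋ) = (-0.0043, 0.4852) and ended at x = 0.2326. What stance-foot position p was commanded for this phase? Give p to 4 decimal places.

p = 0.0465

ωT = 3.1623·0.447 = 1.413548; cosh(ωT) = 2.176896, sinh(ωT) = 1.933618
x(T) = p + (x₀−p)·cosh(ωT) + (ẋ₀/ω)·sinh(ωT) ⇒ p·(1 − cosh) = x(T) − x₀·cosh − (ẋ₀/ω)·sinh
numerator   = 0.2326 − (-0.0043)·2.176896 − (0.4852/3.1623)·1.933618 = -0.054719
denominator = 1 − 2.176896 = -1.176896
p = -0.054719 / -1.176896 = 0.0465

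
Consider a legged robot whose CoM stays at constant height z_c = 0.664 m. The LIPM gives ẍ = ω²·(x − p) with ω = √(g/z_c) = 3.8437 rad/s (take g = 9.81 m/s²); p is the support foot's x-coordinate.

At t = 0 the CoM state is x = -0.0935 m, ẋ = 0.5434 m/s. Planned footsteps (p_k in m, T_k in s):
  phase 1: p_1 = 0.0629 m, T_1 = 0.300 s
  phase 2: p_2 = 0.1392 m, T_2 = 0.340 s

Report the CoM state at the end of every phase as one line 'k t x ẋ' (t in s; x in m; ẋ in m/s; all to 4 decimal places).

phase 1: p=0.0629, T=0.300, ωT=1.153110, cosh=1.741842, sinh=1.426188; start (x,ẋ)=(-0.093500, 0.543400) → end (x,ẋ)=(-0.007898, 0.089157)
phase 2: p=0.1392, T=0.340, ωT=1.306858, cosh=1.982608, sinh=1.711939; start (x,ẋ)=(-0.007898, 0.089157) → end (x,ẋ)=(-0.112728, -0.791167)

1 0.3000 -0.0079 0.0892
2 0.6400 -0.1127 -0.7912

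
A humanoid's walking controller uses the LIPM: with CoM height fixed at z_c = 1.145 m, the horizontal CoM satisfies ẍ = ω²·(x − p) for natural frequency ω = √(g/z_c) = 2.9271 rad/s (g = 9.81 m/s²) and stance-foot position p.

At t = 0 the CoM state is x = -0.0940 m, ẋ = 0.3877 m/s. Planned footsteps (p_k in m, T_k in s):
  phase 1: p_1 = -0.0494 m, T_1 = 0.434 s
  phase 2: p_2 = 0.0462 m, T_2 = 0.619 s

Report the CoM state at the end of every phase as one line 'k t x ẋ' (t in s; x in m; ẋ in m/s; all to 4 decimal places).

phase 1: p=-0.0494, T=0.434, ωT=1.270361, cosh=1.921435, sinh=1.640705; start (x,ẋ)=(-0.094000, 0.387700) → end (x,ẋ)=(0.082218, 0.530749)
phase 2: p=0.0462, T=0.619, ωT=1.811875, cosh=3.142631, sinh=2.979284; start (x,ẋ)=(0.082218, 0.530749) → end (x,ẋ)=(0.699603, 1.982052)

1 0.4340 0.0822 0.5307
2 1.0530 0.6996 1.9821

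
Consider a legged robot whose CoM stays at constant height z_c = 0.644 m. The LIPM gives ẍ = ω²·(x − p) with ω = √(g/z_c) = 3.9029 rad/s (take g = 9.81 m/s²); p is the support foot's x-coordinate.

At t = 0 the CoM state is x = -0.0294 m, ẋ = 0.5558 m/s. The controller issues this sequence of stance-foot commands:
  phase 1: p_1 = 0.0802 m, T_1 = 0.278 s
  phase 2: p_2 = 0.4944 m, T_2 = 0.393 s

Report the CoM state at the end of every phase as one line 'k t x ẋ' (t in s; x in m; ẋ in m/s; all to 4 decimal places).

1 0.2780 0.0862 0.3556
2 0.6710 -0.2945 -2.6586

phase 1: p=0.0802, T=0.278, ωT=1.085006, cosh=1.648679, sinh=1.310779; start (x,ẋ)=(-0.029400, 0.555800) → end (x,ẋ)=(0.086169, 0.355640)
phase 2: p=0.4944, T=0.393, ωT=1.533840, cosh=2.425825, sinh=2.210119; start (x,ẋ)=(0.086169, 0.355640) → end (x,ẋ)=(-0.294507, -2.658631)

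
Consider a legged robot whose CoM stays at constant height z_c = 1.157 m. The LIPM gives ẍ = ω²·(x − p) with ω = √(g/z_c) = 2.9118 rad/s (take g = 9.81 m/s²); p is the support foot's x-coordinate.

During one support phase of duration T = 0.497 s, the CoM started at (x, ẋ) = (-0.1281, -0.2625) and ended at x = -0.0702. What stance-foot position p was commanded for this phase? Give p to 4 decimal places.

p = -0.3203

ωT = 2.9118·0.497 = 1.447165; cosh(ωT) = 2.243140, sinh(ωT) = 2.007904
x(T) = p + (x₀−p)·cosh(ωT) + (ẋ₀/ω)·sinh(ωT) ⇒ p·(1 − cosh) = x(T) − x₀·cosh − (ẋ₀/ω)·sinh
numerator   = -0.0702 − (-0.1281)·2.243140 − (-0.2625/2.9118)·2.007904 = 0.398160
denominator = 1 − 2.243140 = -1.243140
p = 0.398160 / -1.243140 = -0.3203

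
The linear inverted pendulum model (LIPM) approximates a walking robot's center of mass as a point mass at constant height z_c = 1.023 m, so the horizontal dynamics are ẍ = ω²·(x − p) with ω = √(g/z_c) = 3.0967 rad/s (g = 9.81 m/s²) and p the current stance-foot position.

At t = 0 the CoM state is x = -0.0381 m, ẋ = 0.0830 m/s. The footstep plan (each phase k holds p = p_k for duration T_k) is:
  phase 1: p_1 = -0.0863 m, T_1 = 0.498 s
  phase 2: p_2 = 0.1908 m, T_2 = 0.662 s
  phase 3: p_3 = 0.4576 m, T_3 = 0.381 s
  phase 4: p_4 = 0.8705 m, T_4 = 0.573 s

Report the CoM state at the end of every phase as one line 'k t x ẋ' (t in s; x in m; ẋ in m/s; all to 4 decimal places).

1 0.4980 0.0913 0.5358
2 1.1600 0.4588 0.9385
3 1.5410 0.9062 1.6765
4 2.1140 2.5291 5.4016

phase 1: p=-0.0863, T=0.498, ωT=1.542157, cosh=2.444290, sinh=2.230371; start (x,ẋ)=(-0.038100, 0.083000) → end (x,ẋ)=(0.091295, 0.535783)
phase 2: p=0.1908, T=0.662, ωT=2.050015, cosh=3.948377, sinh=3.819644; start (x,ẋ)=(0.091295, 0.535783) → end (x,ẋ)=(0.458781, 0.938498)
phase 3: p=0.4576, T=0.381, ωT=1.179843, cosh=1.780595, sinh=1.473268; start (x,ẋ)=(0.458781, 0.938498) → end (x,ẋ)=(0.906197, 1.676473)
phase 4: p=0.8705, T=0.573, ωT=1.774409, cosh=3.033190, sinh=2.863606; start (x,ẋ)=(0.906197, 1.676473) → end (x,ẋ)=(2.529059, 5.401616)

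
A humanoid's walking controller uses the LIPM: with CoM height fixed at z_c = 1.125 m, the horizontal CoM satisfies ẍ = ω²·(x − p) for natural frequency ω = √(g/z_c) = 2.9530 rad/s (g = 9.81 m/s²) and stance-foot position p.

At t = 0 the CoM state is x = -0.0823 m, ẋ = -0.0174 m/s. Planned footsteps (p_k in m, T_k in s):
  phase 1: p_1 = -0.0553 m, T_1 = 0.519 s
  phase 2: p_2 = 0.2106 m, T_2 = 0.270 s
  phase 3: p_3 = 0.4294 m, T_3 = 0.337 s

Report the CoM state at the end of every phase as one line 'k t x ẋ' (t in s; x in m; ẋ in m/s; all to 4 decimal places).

1 0.5190 -0.1337 -0.2181
2 0.7890 -0.3144 -1.1906
3 1.1260 -1.1850 -4.3955

phase 1: p=-0.0553, T=0.519, ωT=1.532607, cosh=2.423102, sinh=2.207130; start (x,ẋ)=(-0.082300, -0.017400) → end (x,ẋ)=(-0.133729, -0.218139)
phase 2: p=0.2106, T=0.270, ωT=0.797310, cosh=1.335051, sinh=0.884511; start (x,ẋ)=(-0.133729, -0.218139) → end (x,ẋ)=(-0.314436, -1.190600)
phase 3: p=0.4294, T=0.337, ωT=0.995161, cosh=1.537412, sinh=1.167748; start (x,ẋ)=(-0.314436, -1.190600) → end (x,ẋ)=(-1.184998, -4.395455)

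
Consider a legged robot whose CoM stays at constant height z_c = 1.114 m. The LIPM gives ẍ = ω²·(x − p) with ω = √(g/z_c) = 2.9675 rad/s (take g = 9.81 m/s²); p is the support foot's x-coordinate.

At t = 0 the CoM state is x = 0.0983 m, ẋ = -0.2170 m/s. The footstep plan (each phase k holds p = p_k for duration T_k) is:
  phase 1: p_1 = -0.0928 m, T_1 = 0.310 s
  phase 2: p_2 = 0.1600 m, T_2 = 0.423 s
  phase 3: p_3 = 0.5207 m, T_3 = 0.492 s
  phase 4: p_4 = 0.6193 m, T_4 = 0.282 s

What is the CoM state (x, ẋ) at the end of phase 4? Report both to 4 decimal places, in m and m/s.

phase 1: p=-0.0928, T=0.310, ωT=0.919925, cosh=1.453826, sinh=1.055277; start (x,ẋ)=(0.098300, -0.217000) → end (x,ẋ)=(0.107858, 0.282956)
phase 2: p=0.1600, T=0.423, ωT=1.255252, cosh=1.896864, sinh=1.611860; start (x,ẋ)=(0.107858, 0.282956) → end (x,ẋ)=(0.214788, 0.287325)
phase 3: p=0.5207, T=0.492, ωT=1.460010, cosh=2.269118, sinh=2.036884; start (x,ẋ)=(0.214788, 0.287325) → end (x,ẋ)=(0.023769, -1.197096)
phase 4: p=0.6193, T=0.282, ωT=0.836835, cosh=1.371063, sinh=0.937984; start (x,ẋ)=(0.023769, -1.197096) → end (x,ẋ)=(-0.575596, -3.298936)

x = -0.5756, ẋ = -3.2989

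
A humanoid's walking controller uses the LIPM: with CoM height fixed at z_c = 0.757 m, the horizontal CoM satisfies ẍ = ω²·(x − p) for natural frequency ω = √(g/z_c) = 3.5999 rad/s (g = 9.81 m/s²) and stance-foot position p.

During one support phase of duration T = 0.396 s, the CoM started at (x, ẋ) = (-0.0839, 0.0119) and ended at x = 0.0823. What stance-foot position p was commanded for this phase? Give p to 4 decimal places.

p = -0.2170

ωT = 3.5999·0.396 = 1.425560; cosh(ωT) = 2.200281, sinh(ωT) = 1.959907
x(T) = p + (x₀−p)·cosh(ωT) + (ẋ₀/ω)·sinh(ωT) ⇒ p·(1 − cosh) = x(T) − x₀·cosh − (ẋ₀/ω)·sinh
numerator   = 0.0823 − (-0.0839)·2.200281 − (0.0119/3.5999)·1.959907 = 0.260425
denominator = 1 − 2.200281 = -1.200281
p = 0.260425 / -1.200281 = -0.2170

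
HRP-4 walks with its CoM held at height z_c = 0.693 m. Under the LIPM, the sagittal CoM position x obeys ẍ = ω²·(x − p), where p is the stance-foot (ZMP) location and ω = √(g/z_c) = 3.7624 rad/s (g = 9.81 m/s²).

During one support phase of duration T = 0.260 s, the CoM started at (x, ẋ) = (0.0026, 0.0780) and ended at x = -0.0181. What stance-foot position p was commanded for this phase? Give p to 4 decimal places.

ωT = 3.7624·0.260 = 0.978224; cosh(ωT) = 1.517853, sinh(ωT) = 1.141875
x(T) = p + (x₀−p)·cosh(ωT) + (ẋ₀/ω)·sinh(ωT) ⇒ p·(1 − cosh) = x(T) − x₀·cosh − (ẋ₀/ω)·sinh
numerator   = -0.0181 − (0.0026)·1.517853 − (0.0780/3.7624)·1.141875 = -0.045719
denominator = 1 − 1.517853 = -0.517853
p = -0.045719 / -0.517853 = 0.0883

p = 0.0883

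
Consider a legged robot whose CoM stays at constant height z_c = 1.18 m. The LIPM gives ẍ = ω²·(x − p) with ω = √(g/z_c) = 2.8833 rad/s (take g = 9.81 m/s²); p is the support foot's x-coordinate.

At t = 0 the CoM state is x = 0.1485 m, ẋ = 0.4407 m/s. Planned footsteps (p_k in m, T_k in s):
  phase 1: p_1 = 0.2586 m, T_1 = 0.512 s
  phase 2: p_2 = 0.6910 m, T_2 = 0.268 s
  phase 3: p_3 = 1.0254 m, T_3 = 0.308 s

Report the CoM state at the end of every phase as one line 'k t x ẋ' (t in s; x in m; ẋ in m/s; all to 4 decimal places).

phase 1: p=0.2586, T=0.512, ωT=1.476250, cosh=2.302497, sinh=2.074004; start (x,ẋ)=(0.148500, 0.440700) → end (x,ẋ)=(0.322098, 0.356315)
phase 2: p=0.6910, T=0.268, ωT=0.772724, cosh=1.313706, sinh=0.851952; start (x,ẋ)=(0.322098, 0.356315) → end (x,ẋ)=(0.311654, -0.438091)
phase 3: p=1.0254, T=0.308, ωT=0.888056, cosh=1.420928, sinh=1.009473; start (x,ẋ)=(0.311654, -0.438091) → end (x,ẋ)=(-0.142162, -2.699935)

1 0.5120 0.3221 0.3563
2 0.7800 0.3117 -0.4381
3 1.0880 -0.1422 -2.6999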